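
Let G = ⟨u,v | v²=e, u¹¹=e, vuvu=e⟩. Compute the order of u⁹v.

Compute successive powers until reaching e:
  (u⁹v)¹ = u⁹v, (u⁹v)² = e.
The smallest positive k with (u⁹v)ᵏ = e is 2.

Answer: 2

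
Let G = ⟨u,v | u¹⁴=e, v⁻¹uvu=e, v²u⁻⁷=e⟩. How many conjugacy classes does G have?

The conjugacy classes (representative and size) are:
  [e] (size 1), [u¹³] (size 2), [u¹²] (size 2), [u¹¹] (size 2), [u⁴] (size 2), [u⁵] (size 2), [u⁸] (size 2), [u⁷] (size 1), [u⁵v⁻¹] (size 7), [u⁵v] (size 7).
Class equation: 1 + 2 + 2 + 2 + 2 + 2 + 2 + 1 + 7 + 7 = 28 = |G|. So G has 10 conjugacy classes.

Answer: 10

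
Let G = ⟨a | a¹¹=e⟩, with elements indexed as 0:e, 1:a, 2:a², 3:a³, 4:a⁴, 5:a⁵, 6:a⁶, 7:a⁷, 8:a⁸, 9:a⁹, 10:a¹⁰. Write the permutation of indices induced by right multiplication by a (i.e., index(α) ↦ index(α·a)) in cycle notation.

(0 1 2 3 4 5 6 7 8 9 10)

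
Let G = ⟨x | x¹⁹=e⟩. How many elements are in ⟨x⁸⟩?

|⟨x⁸⟩| equals the order of x⁸. Compute successive powers until reaching e:
  (x⁸)¹ = x⁸, (x⁸)² = x¹⁶, (x⁸)³ = x⁵, (x⁸)⁴ = x¹³, (x⁸)⁵ = x², (x⁸)⁶ = x¹⁰, (x⁸)⁷ = x¹⁸, (x⁸)⁸ = x⁷, (x⁸)⁹ = x¹⁵, (x⁸)¹⁰ = x⁴, (x⁸)¹¹ = x¹², (x⁸)¹² = x, (x⁸)¹³ = x⁹, (x⁸)¹⁴ = x¹⁷, (x⁸)¹⁵ = x⁶, (x⁸)¹⁶ = x¹⁴, (x⁸)¹⁷ = x³, (x⁸)¹⁸ = x¹¹, (x⁸)¹⁹ = e.
The smallest positive k with (x⁸)ᵏ = e is 19, so |⟨x⁸⟩| = 19.

Answer: 19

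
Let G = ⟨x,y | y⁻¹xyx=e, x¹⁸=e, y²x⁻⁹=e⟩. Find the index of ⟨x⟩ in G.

First find ord(x) by computing successive powers:
  x¹ = x, x² = x², x³ = x³, x⁴ = x⁴, x⁵ = x⁵, x⁶ = x⁶, x⁷ = x⁷, x⁸ = x⁸, x⁹ = x⁹, x¹⁰ = x¹⁰, x¹¹ = x¹¹, x¹² = x¹², x¹³ = x¹³, x¹⁴ = x¹⁴, x¹⁵ = x¹⁵, x¹⁶ = x¹⁶, x¹⁷ = x¹⁷, x¹⁸ = e.
So |⟨x⟩| = ord(x) = 18. With |G| = 36, by Lagrange [G : ⟨x⟩] = 36/18 = 2.

Answer: 2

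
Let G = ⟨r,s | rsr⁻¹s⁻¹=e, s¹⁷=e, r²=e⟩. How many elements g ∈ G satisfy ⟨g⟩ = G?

G is cyclic of order 34. An element generates G iff its order is 34, and a cyclic group of order 34 has exactly φ(34) = 16 such elements.

Answer: 16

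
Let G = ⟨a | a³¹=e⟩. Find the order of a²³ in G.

Compute successive powers until reaching e:
  (a²³)¹ = a²³, (a²³)² = a¹⁵, (a²³)³ = a⁷, (a²³)⁴ = a³⁰, (a²³)⁵ = a²², (a²³)⁶ = a¹⁴, (a²³)⁷ = a⁶, (a²³)⁸ = a²⁹, (a²³)⁹ = a²¹, (a²³)¹⁰ = a¹³, (a²³)¹¹ = a⁵, (a²³)¹² = a²⁸, (a²³)¹³ = a²⁰, (a²³)¹⁴ = a¹², (a²³)¹⁵ = a⁴, (a²³)¹⁶ = a²⁷, (a²³)¹⁷ = a¹⁹, (a²³)¹⁸ = a¹¹, (a²³)¹⁹ = a³, (a²³)²⁰ = a²⁶, (a²³)²¹ = a¹⁸, (a²³)²² = a¹⁰, (a²³)²³ = a², (a²³)²⁴ = a²⁵, (a²³)²⁵ = a¹⁷, (a²³)²⁶ = a⁹, (a²³)²⁷ = a, (a²³)²⁸ = a²⁴, (a²³)²⁹ = a¹⁶, (a²³)³⁰ = a⁸, (a²³)³¹ = e.
The smallest positive k with (a²³)ᵏ = e is 31.

Answer: 31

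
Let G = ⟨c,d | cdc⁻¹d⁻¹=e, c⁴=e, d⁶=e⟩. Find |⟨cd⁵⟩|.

|⟨cd⁵⟩| equals the order of cd⁵. Compute successive powers until reaching e:
  (cd⁵)¹ = cd⁵, (cd⁵)² = c²d⁴, (cd⁵)³ = c³d³, (cd⁵)⁴ = d², (cd⁵)⁵ = cd, (cd⁵)⁶ = c², (cd⁵)⁷ = c³d⁵, (cd⁵)⁸ = d⁴, (cd⁵)⁹ = cd³, (cd⁵)¹⁰ = c²d², (cd⁵)¹¹ = c³d, (cd⁵)¹² = e.
The smallest positive k with (cd⁵)ᵏ = e is 12, so |⟨cd⁵⟩| = 12.

Answer: 12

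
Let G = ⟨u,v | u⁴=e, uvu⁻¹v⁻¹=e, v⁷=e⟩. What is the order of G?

Enumerate words in the generators, reducing via the relations: the distinct elements are
  {e, u, v, uv, u², u³, v², v³, v⁴, v⁵, v⁶, uv², uv³, uv⁴, uv⁵, uv⁶, u²v, u³v, u²v², u²v³, u²v⁴, u²v⁵, u²v⁶, u³v², u³v³, u³v⁴, u³v⁵, u³v⁶}.
No further products give new elements, so |G| = 28.

Answer: 28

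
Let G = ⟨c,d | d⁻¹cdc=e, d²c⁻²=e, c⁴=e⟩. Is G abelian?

c·d = cd but d·c = cd⁻¹, so c·d ≠ d·c and G is not abelian.

Answer: No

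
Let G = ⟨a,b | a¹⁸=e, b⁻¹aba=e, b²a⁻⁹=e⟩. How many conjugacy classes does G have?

The conjugacy classes (representative and size) are:
  [e] (size 1), [a¹⁷] (size 2), [a¹⁶] (size 2), [a³] (size 2), [a¹⁴] (size 2), [a¹³] (size 2), [a¹²] (size 2), [a¹¹] (size 2), [a¹⁰] (size 2), [a⁹] (size 1), [a⁸b] (size 9), [ab] (size 9).
Class equation: 1 + 2 + 2 + 2 + 2 + 2 + 2 + 2 + 2 + 1 + 9 + 9 = 36 = |G|. So G has 12 conjugacy classes.

Answer: 12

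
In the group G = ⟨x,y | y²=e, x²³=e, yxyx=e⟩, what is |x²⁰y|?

Compute successive powers until reaching e:
  (x²⁰y)¹ = x²⁰y, (x²⁰y)² = e.
The smallest positive k with (x²⁰y)ᵏ = e is 2.

Answer: 2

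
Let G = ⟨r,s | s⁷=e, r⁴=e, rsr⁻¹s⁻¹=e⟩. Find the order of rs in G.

Compute successive powers until reaching e:
  (rs)¹ = rs, (rs)² = r²s², (rs)³ = r³s³, (rs)⁴ = s⁴, (rs)⁵ = rs⁵, (rs)⁶ = r²s⁶, (rs)⁷ = r³, (rs)⁸ = s, (rs)⁹ = rs², (rs)¹⁰ = r²s³, (rs)¹¹ = r³s⁴, (rs)¹² = s⁵, (rs)¹³ = rs⁶, (rs)¹⁴ = r², (rs)¹⁵ = r³s, (rs)¹⁶ = s², (rs)¹⁷ = rs³, (rs)¹⁸ = r²s⁴, (rs)¹⁹ = r³s⁵, (rs)²⁰ = s⁶, (rs)²¹ = r, (rs)²² = r²s, (rs)²³ = r³s², (rs)²⁴ = s³, (rs)²⁵ = rs⁴, (rs)²⁶ = r²s⁵, (rs)²⁷ = r³s⁶, (rs)²⁸ = e.
The smallest positive k with (rs)ᵏ = e is 28.

Answer: 28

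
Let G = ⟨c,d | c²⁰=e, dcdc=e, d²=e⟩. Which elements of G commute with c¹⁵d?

⟨c¹⁵d⟩ ⊆ C_G(c¹⁵d) since powers of c¹⁵d commute with c¹⁵d; so |C_G(c¹⁵d)| ≥ |⟨c¹⁵d⟩| = 2.
By orbit–stabilizer, |C_G(c¹⁵d)| = |G| / |conj. class of c¹⁵d| = 40 / 10 = 4.
The 4 elements commuting with c¹⁵d are {e, c¹⁰, c⁵d, c¹⁵d}.

Answer: {e, c¹⁰, c⁵d, c¹⁵d}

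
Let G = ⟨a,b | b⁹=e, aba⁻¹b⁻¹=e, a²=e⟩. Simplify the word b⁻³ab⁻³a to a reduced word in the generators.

Multiply left to right, reducing at each step:
  (b⁶) · a = ab⁶
  (ab⁶) · b⁻³ = ab³
  (ab³) · a = b³

Answer: b³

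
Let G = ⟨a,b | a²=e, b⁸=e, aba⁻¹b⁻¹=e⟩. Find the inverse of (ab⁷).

The order of (ab⁷) is 8 (smallest k with (ab⁷)ᵏ = e), so (ab⁷)⁻¹ = (ab⁷)⁷ = ab.
Check: (ab⁷) · (ab) → (ab⁷) · a = b⁷;   (b⁷) · b = e, giving e as required.

Answer: ab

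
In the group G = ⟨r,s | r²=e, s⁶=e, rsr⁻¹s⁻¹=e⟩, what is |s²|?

Compute successive powers until reaching e:
  (s²)¹ = s², (s²)² = s⁴, (s²)³ = e.
The smallest positive k with (s²)ᵏ = e is 3.

Answer: 3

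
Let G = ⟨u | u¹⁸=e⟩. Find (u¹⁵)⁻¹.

The order of (u¹⁵) is 6 (smallest k with (u¹⁵)ᵏ = e), so (u¹⁵)⁻¹ = (u¹⁵)⁵ = u³.
Check: (u¹⁵) · (u³) → (u¹⁵) · u³ = e, giving e as required.

Answer: u³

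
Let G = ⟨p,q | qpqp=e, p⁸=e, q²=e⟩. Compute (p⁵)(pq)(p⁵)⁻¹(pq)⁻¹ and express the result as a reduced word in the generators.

[(p⁵), (pq)] = (p⁵)·(pq)·(p⁵)⁻¹·(pq)⁻¹.
  (p⁵) · (pq) = p⁶q
  (p⁶q) · (p³) = p³q
  (p³q) · (pq) = p²

Answer: p²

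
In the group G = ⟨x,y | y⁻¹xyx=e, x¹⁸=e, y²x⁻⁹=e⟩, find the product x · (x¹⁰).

Compute x · (x¹⁰) by multiplying left to right and reducing via the relations at each step:
  x · x¹⁰ = x¹¹

Answer: x¹¹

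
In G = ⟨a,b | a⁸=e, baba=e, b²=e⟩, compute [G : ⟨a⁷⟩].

First find ord(a⁷) by computing successive powers:
  (a⁷)¹ = a⁷, (a⁷)² = a⁶, (a⁷)³ = a⁵, (a⁷)⁴ = a⁴, (a⁷)⁵ = a³, (a⁷)⁶ = a², (a⁷)⁷ = a, (a⁷)⁸ = e.
So |⟨a⁷⟩| = ord(a⁷) = 8. With |G| = 16, by Lagrange [G : ⟨a⁷⟩] = 16/8 = 2.

Answer: 2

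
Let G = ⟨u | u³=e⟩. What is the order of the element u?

Compute successive powers until reaching e:
  u¹ = u, u² = u², u³ = e.
The smallest positive k with uᵏ = e is 3.

Answer: 3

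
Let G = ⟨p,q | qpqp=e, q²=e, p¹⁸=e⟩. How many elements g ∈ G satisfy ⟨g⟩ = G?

⟨g⟩ = G would require ord(g) = |G| = 36, but the maximum element order in G is 18 < 36. So G is not cyclic and no single element generates it: the count is 0.

Answer: 0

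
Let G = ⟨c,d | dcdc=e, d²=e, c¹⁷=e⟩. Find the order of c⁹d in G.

Compute successive powers until reaching e:
  (c⁹d)¹ = c⁹d, (c⁹d)² = e.
The smallest positive k with (c⁹d)ᵏ = e is 2.

Answer: 2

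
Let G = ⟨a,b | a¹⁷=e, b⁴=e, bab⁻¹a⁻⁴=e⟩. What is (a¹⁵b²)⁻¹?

The order of (a¹⁵b²) is 2 (smallest k with (a¹⁵b²)ᵏ = e), so (a¹⁵b²)⁻¹ = (a¹⁵b²)¹ = a¹⁵b².
Check: (a¹⁵b²) · (a¹⁵b²) → (a¹⁵b²) · a¹⁵ = b²;   (b²) · b² = e, giving e as required.

Answer: a¹⁵b²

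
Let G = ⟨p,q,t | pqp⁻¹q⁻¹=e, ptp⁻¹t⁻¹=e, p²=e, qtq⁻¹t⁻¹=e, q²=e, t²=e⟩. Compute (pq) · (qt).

Compute (pq) · (qt) by multiplying left to right and reducing via the relations at each step:
  (pq) · q = p
  p · t = pt

Answer: pt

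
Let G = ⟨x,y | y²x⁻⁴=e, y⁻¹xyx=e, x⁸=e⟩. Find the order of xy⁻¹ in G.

Compute successive powers until reaching e:
  (xy⁻¹)¹ = xy⁻¹, (xy⁻¹)² = x⁴, (xy⁻¹)³ = xy, (xy⁻¹)⁴ = e.
The smallest positive k with (xy⁻¹)ᵏ = e is 4.

Answer: 4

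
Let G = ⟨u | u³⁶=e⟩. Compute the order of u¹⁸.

Compute successive powers until reaching e:
  (u¹⁸)¹ = u¹⁸, (u¹⁸)² = e.
The smallest positive k with (u¹⁸)ᵏ = e is 2.

Answer: 2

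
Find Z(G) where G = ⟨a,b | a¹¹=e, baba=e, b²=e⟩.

An element z ∈ Z(G) iff z commutes with every generator.
For example e is central: e·a = a = a·e; e·b = b = b·e.
Whereas a ∉ Z(G) since a·b = ab ≠ a¹⁰b = b·a.
Checking each of the 22 elements this way gives Z(G) = {e}, of order 1.

Answer: {e}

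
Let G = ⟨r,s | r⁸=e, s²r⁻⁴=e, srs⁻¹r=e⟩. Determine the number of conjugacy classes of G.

The conjugacy classes (representative and size) are:
  [e] (size 1), [r⁷] (size 2), [r²] (size 2), [r⁵] (size 2), [r⁴] (size 1), [r²s⁻¹] (size 4), [r³s] (size 4).
Class equation: 1 + 2 + 2 + 2 + 1 + 4 + 4 = 16 = |G|. So G has 7 conjugacy classes.

Answer: 7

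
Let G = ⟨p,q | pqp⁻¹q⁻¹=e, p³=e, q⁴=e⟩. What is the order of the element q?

Compute successive powers until reaching e:
  q¹ = q, q² = q², q³ = q³, q⁴ = e.
The smallest positive k with qᵏ = e is 4.

Answer: 4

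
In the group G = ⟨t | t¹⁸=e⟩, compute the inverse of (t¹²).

The order of (t¹²) is 3 (smallest k with (t¹²)ᵏ = e), so (t¹²)⁻¹ = (t¹²)² = t⁶.
Check: (t¹²) · (t⁶) → (t¹²) · t⁶ = e, giving e as required.

Answer: t⁶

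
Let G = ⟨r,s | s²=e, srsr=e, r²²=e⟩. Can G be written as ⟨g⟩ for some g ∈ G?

Every cyclic group is abelian. But r·s = rs while s·r = r²¹s, so r·s ≠ s·r and G is not abelian. Hence G is not cyclic.

Answer: No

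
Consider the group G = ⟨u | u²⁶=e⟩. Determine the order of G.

G is generated by a single element, so G is cyclic. The relator gives u²⁶ = e and no smaller power is forced to be e, so the 26 powers {e, u, u², u³, u⁴, u⁵, u⁶, u⁷, u⁸, u⁹, u²², u²³, u²¹, u²⁰, u²⁴, u²⁵, u¹², u¹³, u¹¹, u¹⁰, u¹⁴, u¹⁵, u¹⁶, u¹⁷, u¹⁸, u¹⁹} are distinct. Hence |G| = 26.

Answer: 26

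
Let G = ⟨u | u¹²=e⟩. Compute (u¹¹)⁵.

Compute successive powers of (u¹¹), reducing at each step:
  (u¹¹)²: (u¹¹) · u¹¹ = u¹⁰
  (u¹¹)³: (u¹⁰) · u¹¹ = u⁹
  (u¹¹)⁴: (u⁹) · u¹¹ = u⁸
  (u¹¹)⁵: (u⁸) · u¹¹ = u⁷

Answer: u⁷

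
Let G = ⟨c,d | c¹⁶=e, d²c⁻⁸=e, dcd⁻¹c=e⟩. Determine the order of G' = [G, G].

G' = [G, G] is generated by all commutators. The generator-pair commutators are: [c, d] = c².
The subgroup they normally generate is {e, c², c⁴, c⁶, c⁸, c¹⁰, c¹², c¹⁴}, of order 8.
Check: |G/G'| = 32/8 = 4 is the order of the abelianisation.

Answer: 8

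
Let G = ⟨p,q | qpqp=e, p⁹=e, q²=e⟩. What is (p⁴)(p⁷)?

Compute (p⁴) · (p⁷) by multiplying left to right and reducing via the relations at each step:
  (p⁴) · p⁷ = p²

Answer: p²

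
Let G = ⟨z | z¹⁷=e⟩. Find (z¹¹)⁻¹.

The order of (z¹¹) is 17 (smallest k with (z¹¹)ᵏ = e), so (z¹¹)⁻¹ = (z¹¹)¹⁶ = z⁶.
Check: (z¹¹) · (z⁶) → (z¹¹) · z⁶ = e, giving e as required.

Answer: z⁶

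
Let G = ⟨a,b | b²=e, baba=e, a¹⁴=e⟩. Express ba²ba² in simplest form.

Multiply left to right, reducing at each step:
  b · a² = a¹²b
  (a¹²b) · b = a¹²
  (a¹²) · a² = e

Answer: e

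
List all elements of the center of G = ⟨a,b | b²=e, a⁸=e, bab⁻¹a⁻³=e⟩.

An element z ∈ Z(G) iff z commutes with every generator.
For example a⁴ is central: (a⁴)·a = a⁵ = a·(a⁴); (a⁴)·b = a⁴b = b·(a⁴).
Whereas a ∉ Z(G) since a·b = ab ≠ a³b = b·a.
Checking each of the 16 elements this way gives Z(G) = {e, a⁴}, of order 2.

Answer: {e, a⁴}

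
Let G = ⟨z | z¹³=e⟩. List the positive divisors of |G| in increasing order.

|G| = 13 = 13. By Lagrange's theorem the order of any subgroup divides 13; the divisors of 13 are 1, 13.

Answer: 1, 13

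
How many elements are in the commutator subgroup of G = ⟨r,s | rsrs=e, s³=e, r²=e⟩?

G' = [G, G] is generated by all commutators. The generator-pair commutators are: [r, s] = s.
The subgroup they normally generate is {e, s, s²}, of order 3.
Check: |G/G'| = 6/3 = 2 is the order of the abelianisation.

Answer: 3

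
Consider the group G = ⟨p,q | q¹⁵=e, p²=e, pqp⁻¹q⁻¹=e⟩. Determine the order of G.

Enumerate words in the generators, reducing via the relations: the distinct elements are
  {e, p, q, pq, q², q³, q⁴, q⁵, q⁶, q⁷, q⁸, q⁹, pq², pq³, pq⁴, pq⁵, pq⁶, pq⁷, pq⁸, pq⁹, q¹², q¹³, q¹¹, q¹⁰, q¹⁴, pq¹², pq¹³, pq¹¹, pq¹⁰, pq¹⁴}.
No further products give new elements, so |G| = 30.

Answer: 30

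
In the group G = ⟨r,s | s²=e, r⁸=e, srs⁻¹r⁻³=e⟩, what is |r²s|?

Compute successive powers until reaching e:
  (r²s)¹ = r²s, (r²s)² = e.
The smallest positive k with (r²s)ᵏ = e is 2.

Answer: 2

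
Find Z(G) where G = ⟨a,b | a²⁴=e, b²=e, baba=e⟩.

An element z ∈ Z(G) iff z commutes with every generator.
For example a¹² is central: (a¹²)·a = a¹³ = a·(a¹²); (a¹²)·b = a¹²b = b·(a¹²).
Whereas a ∉ Z(G) since a·b = ab ≠ a²³b = b·a.
Checking each of the 48 elements this way gives Z(G) = {e, a¹²}, of order 2.

Answer: {e, a¹²}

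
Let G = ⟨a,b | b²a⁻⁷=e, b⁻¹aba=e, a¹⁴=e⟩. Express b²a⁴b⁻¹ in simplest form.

Multiply left to right, reducing at each step:
  (a⁷) · a⁴ = a¹¹
  (a¹¹) · b⁻¹ = a⁴b

Answer: a⁴b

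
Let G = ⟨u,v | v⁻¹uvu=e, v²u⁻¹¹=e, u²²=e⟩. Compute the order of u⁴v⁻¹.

Compute successive powers until reaching e:
  (u⁴v⁻¹)¹ = u⁴v⁻¹, (u⁴v⁻¹)² = u¹¹, (u⁴v⁻¹)³ = u⁴v, (u⁴v⁻¹)⁴ = e.
The smallest positive k with (u⁴v⁻¹)ᵏ = e is 4.

Answer: 4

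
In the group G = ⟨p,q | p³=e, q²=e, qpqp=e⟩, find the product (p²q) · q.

Compute (p²q) · q by multiplying left to right and reducing via the relations at each step:
  (p²q) · q = p²

Answer: p²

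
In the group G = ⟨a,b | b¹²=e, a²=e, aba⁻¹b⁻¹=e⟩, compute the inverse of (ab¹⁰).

The order of (ab¹⁰) is 6 (smallest k with (ab¹⁰)ᵏ = e), so (ab¹⁰)⁻¹ = (ab¹⁰)⁵ = ab².
Check: (ab¹⁰) · (ab²) → (ab¹⁰) · a = b¹⁰;   (b¹⁰) · b² = e, giving e as required.

Answer: ab²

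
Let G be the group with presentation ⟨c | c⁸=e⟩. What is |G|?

G is generated by a single element, so G is cyclic. The relator gives c⁸ = e and no smaller power is forced to be e, so the 8 powers {c, e, c², c³, c⁴, c⁵, c⁶, c⁷} are distinct. Hence |G| = 8.

Answer: 8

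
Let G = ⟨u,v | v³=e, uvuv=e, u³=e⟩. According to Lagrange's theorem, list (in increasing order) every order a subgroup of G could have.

|G| = 12 = 2² · 3. By Lagrange's theorem the order of any subgroup divides 12; the divisors of 12 are 1, 2, 3, 4, 6, 12.

Answer: 1, 2, 3, 4, 6, 12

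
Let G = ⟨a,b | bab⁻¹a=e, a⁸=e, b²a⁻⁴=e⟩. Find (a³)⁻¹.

The order of (a³) is 8 (smallest k with (a³)ᵏ = e), so (a³)⁻¹ = (a³)⁷ = a⁵.
Check: (a³) · (a⁵) → (a³) · a⁵ = e, giving e as required.

Answer: a⁵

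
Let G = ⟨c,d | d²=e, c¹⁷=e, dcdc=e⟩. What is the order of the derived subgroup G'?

G' = [G, G] is generated by all commutators. The generator-pair commutators are: [c, d] = c².
The subgroup they normally generate is {e, c, c², c³, c⁴, c⁵, c⁶, c⁷, c⁸, c⁹, c¹⁰, c¹¹, c¹², c¹³, c¹⁴, c¹⁵, c¹⁶}, of order 17.
Check: |G/G'| = 34/17 = 2 is the order of the abelianisation.

Answer: 17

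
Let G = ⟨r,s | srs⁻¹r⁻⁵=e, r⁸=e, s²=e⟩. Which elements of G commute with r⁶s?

⟨r⁶s⟩ ⊆ C_G(r⁶s) since powers of r⁶s commute with r⁶s; so |C_G(r⁶s)| ≥ |⟨r⁶s⟩| = 4.
By orbit–stabilizer, |C_G(r⁶s)| = |G| / |conj. class of r⁶s| = 16 / 2 = 8.
The 8 elements commuting with r⁶s are {e, r², r⁴, r⁶, s, r⁶s, r²s, r⁴s}.

Answer: {e, r², r⁴, r⁶, s, r⁶s, r²s, r⁴s}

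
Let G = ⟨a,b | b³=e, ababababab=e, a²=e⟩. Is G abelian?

a·b = ab but b·a = ba, so a·b ≠ b·a and G is not abelian.

Answer: No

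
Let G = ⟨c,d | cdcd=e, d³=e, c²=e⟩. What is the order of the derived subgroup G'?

G' = [G, G] is generated by all commutators. The generator-pair commutators are: [c, d] = d.
The subgroup they normally generate is {e, d, d²}, of order 3.
Check: |G/G'| = 6/3 = 2 is the order of the abelianisation.

Answer: 3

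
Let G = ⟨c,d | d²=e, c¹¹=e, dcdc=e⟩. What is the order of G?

Enumerate words in the generators, reducing via the relations: the distinct elements are
  {c, d, e, cd, c², c³, c⁴, c⁵, c⁶, c⁷, c⁸, c⁹, c²d, c³d, c¹⁰, c⁴d, c⁵d, c⁶d, c⁷d, c⁸d, c⁹d, c¹⁰d}.
No further products give new elements, so |G| = 22.

Answer: 22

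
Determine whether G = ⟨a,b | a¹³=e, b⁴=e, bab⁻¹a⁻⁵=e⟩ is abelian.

a·b = ab but b·a = a⁵b, so a·b ≠ b·a and G is not abelian.

Answer: No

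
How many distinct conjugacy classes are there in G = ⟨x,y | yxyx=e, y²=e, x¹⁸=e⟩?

The conjugacy classes (representative and size) are:
  [e] (size 1), [x] (size 2), [x²] (size 2), [x³] (size 2), [x¹⁴] (size 2), [x⁵] (size 2), [x¹²] (size 2), [x⁷] (size 2), [x¹⁰] (size 2), [x⁹] (size 1), [x¹⁰y] (size 9), [xy] (size 9).
Class equation: 1 + 2 + 2 + 2 + 2 + 2 + 2 + 2 + 2 + 1 + 9 + 9 = 36 = |G|. So G has 12 conjugacy classes.

Answer: 12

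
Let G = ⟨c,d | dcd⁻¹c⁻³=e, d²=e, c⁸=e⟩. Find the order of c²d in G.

Compute successive powers until reaching e:
  (c²d)¹ = c²d, (c²d)² = e.
The smallest positive k with (c²d)ᵏ = e is 2.

Answer: 2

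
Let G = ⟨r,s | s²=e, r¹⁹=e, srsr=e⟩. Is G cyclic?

Every cyclic group is abelian. But r·s = rs while s·r = r¹⁸s, so r·s ≠ s·r and G is not abelian. Hence G is not cyclic.

Answer: No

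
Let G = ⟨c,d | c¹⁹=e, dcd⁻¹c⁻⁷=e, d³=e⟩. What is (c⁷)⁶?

Compute successive powers of (c⁷), reducing at each step:
  (c⁷)²: (c⁷) · c⁷ = c¹⁴
  (c⁷)³: (c¹⁴) · c⁷ = c²
  (c⁷)⁴: (c²) · c⁷ = c⁹
  (c⁷)⁵: (c⁹) · c⁷ = c¹⁶
  (c⁷)⁶: (c¹⁶) · c⁷ = c⁴

Answer: c⁴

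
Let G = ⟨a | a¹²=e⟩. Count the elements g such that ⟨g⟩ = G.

G is cyclic of order 12. An element generates G iff its order is 12, and a cyclic group of order 12 has exactly φ(12) = 4 such elements.

Answer: 4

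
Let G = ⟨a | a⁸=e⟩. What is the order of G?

G is generated by a single element, so G is cyclic. The relator gives a⁸ = e and no smaller power is forced to be e, so the 8 powers {a, e, a², a³, a⁴, a⁵, a⁶, a⁷} are distinct. Hence |G| = 8.

Answer: 8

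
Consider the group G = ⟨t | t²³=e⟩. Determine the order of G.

G is generated by a single element, so G is cyclic. The relator gives t²³ = e and no smaller power is forced to be e, so the 23 powers {e, t, t², t³, t⁴, t⁵, t⁶, t⁷, t⁸, t⁹, t²², t²¹, t²⁰, t¹², t¹³, t¹¹, t¹⁰, t¹⁴, t¹⁵, t¹⁶, t¹⁷, t¹⁸, t¹⁹} are distinct. Hence |G| = 23.

Answer: 23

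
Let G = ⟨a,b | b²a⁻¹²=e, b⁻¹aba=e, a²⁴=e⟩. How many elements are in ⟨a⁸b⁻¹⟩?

|⟨a⁸b⁻¹⟩| equals the order of a⁸b⁻¹. Compute successive powers until reaching e:
  (a⁸b⁻¹)¹ = a⁸b⁻¹, (a⁸b⁻¹)² = a¹², (a⁸b⁻¹)³ = a⁸b, (a⁸b⁻¹)⁴ = e.
The smallest positive k with (a⁸b⁻¹)ᵏ = e is 4, so |⟨a⁸b⁻¹⟩| = 4.

Answer: 4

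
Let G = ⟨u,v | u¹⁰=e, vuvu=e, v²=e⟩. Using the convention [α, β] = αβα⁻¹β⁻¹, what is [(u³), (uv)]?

[(u³), (uv)] = (u³)·(uv)·(u³)⁻¹·(uv)⁻¹.
  (u³) · (uv) = u⁴v
  (u⁴v) · (u⁷) = u⁷v
  (u⁷v) · (uv) = u⁶

Answer: u⁶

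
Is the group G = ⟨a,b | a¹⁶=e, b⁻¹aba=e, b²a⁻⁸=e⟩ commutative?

a·b = ab but b·a = a⁷b⁻¹, so a·b ≠ b·a and G is not abelian.

Answer: No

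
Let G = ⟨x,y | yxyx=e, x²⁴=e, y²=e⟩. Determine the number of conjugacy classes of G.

The conjugacy classes (representative and size) are:
  [e] (size 1), [x²³] (size 2), [x²] (size 2), [x³] (size 2), [x²⁰] (size 2), [x¹⁹] (size 2), [x⁶] (size 2), [x⁷] (size 2), [x⁸] (size 2), [x⁹] (size 2), [x¹⁴] (size 2), [x¹¹] (size 2), [x¹²] (size 1), [x⁴y] (size 12), [x⁵y] (size 12).
Class equation: 1 + 2 + 2 + 2 + 2 + 2 + 2 + 2 + 2 + 2 + 2 + 2 + 1 + 12 + 12 = 48 = |G|. So G has 15 conjugacy classes.

Answer: 15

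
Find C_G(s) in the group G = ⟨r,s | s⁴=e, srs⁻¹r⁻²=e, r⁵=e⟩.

⟨s⟩ ⊆ C_G(s) since powers of s commute with s; so |C_G(s)| ≥ |⟨s⟩| = 4.
By orbit–stabilizer, |C_G(s)| = |G| / |conj. class of s| = 20 / 5 = 4.
The 4 elements commuting with s are {e, s, s², s³}.

Answer: {e, s, s², s³}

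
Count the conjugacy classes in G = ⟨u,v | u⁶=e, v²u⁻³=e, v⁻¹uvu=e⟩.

The conjugacy classes (representative and size) are:
  [e] (size 1), [u] (size 2), [u²] (size 2), [u³] (size 1), [uv⁻¹] (size 3), [u²v⁻¹] (size 3).
Class equation: 1 + 2 + 2 + 1 + 3 + 3 = 12 = |G|. So G has 6 conjugacy classes.

Answer: 6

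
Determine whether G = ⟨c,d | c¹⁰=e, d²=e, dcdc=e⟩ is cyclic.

Every cyclic group is abelian. But c·d = cd while d·c = c⁹d, so c·d ≠ d·c and G is not abelian. Hence G is not cyclic.

Answer: No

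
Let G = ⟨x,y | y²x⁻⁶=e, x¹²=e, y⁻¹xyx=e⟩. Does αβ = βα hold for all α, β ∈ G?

x·y = xy but y·x = x⁵y⁻¹, so x·y ≠ y·x and G is not abelian.

Answer: No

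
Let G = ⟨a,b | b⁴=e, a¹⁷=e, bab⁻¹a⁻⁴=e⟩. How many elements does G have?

Enumerate words in the generators, reducing via the relations: the distinct elements are
  {a, b, e, ab, a², a³, a⁴, a⁵, a⁶, a⁷, a⁸, a⁹, b², b³, ab², ab³, a²b, a³b, a¹², a¹³, a¹¹, a¹⁰, a¹⁴, a¹⁵, a¹⁶, a⁴b, a⁵b, a⁶b, a⁷b, a⁸b, a⁹b, a²b², a²b³, a³b², a³b³, a¹²b, a¹³b, a¹¹b, a¹⁰b, a¹⁴b, a¹⁵b, a¹⁶b, a⁴b², a⁴b³, a⁵b², a⁵b³, a⁶b², a⁶b³, a⁷b², a⁷b³, a⁸b², a⁸b³, a⁹b², a⁹b³, a¹²b², a¹²b³, a¹³b², a¹³b³, a¹¹b², a¹¹b³, a¹⁰b², a¹⁰b³, a¹⁴b², a¹⁴b³, a¹⁵b², a¹⁵b³, a¹⁶b², a¹⁶b³}.
No further products give new elements, so |G| = 68.

Answer: 68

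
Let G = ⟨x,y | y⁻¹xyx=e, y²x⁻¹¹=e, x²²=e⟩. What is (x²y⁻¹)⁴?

Compute successive powers of (x²y⁻¹), reducing at each step:
  (x²y⁻¹)²: (x²y⁻¹) · x² = y⁻¹;   (y⁻¹) · y⁻¹ = x¹¹
  (x²y⁻¹)³: (x¹¹) · x² = x¹³;   (x¹³) · y⁻¹ = x²y
  (x²y⁻¹)⁴: (x²y) · x² = y;   y · y⁻¹ = e

Answer: e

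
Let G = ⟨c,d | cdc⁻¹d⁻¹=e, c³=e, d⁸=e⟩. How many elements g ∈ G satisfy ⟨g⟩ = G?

G is cyclic of order 24. An element generates G iff its order is 24, and a cyclic group of order 24 has exactly φ(24) = 8 such elements.

Answer: 8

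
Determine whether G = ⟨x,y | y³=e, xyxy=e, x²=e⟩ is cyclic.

Every cyclic group is abelian. But x·y = xy while y·x = xy², so x·y ≠ y·x and G is not abelian. Hence G is not cyclic.

Answer: No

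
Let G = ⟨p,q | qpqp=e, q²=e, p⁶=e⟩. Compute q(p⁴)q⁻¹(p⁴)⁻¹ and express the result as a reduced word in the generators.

[q, (p⁴)] = q·(p⁴)·q⁻¹·(p⁴)⁻¹.
  q · (p⁴) = p²q
  (p²q) · q = p²
  (p²) · (p²) = p⁴

Answer: p⁴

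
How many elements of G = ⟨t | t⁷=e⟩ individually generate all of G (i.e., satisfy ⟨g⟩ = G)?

G is cyclic of order 7. An element generates G iff its order is 7, and a cyclic group of order 7 has exactly φ(7) = 6 such elements.

Answer: 6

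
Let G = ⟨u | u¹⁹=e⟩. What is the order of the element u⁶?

Compute successive powers until reaching e:
  (u⁶)¹ = u⁶, (u⁶)² = u¹², (u⁶)³ = u¹⁸, (u⁶)⁴ = u⁵, (u⁶)⁵ = u¹¹, (u⁶)⁶ = u¹⁷, (u⁶)⁷ = u⁴, (u⁶)⁸ = u¹⁰, (u⁶)⁹ = u¹⁶, (u⁶)¹⁰ = u³, (u⁶)¹¹ = u⁹, (u⁶)¹² = u¹⁵, (u⁶)¹³ = u², (u⁶)¹⁴ = u⁸, (u⁶)¹⁵ = u¹⁴, (u⁶)¹⁶ = u, (u⁶)¹⁷ = u⁷, (u⁶)¹⁸ = u¹³, (u⁶)¹⁹ = e.
The smallest positive k with (u⁶)ᵏ = e is 19.

Answer: 19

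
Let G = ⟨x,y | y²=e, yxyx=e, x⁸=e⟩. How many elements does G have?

Enumerate words in the generators, reducing via the relations: the distinct elements are
  {e, x, y, xy, x², x³, x⁴, x⁵, x⁶, x⁷, x²y, x³y, x⁴y, x⁵y, x⁶y, x⁷y}.
No further products give new elements, so |G| = 16.

Answer: 16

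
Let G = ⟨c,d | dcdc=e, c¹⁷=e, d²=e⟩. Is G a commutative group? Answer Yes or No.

c·d = cd but d·c = c¹⁶d, so c·d ≠ d·c and G is not abelian.

Answer: No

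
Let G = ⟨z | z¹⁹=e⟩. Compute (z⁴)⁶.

Compute successive powers of (z⁴), reducing at each step:
  (z⁴)²: (z⁴) · z⁴ = z⁸
  (z⁴)³: (z⁸) · z⁴ = z¹²
  (z⁴)⁴: (z¹²) · z⁴ = z¹⁶
  (z⁴)⁵: (z¹⁶) · z⁴ = z
  (z⁴)⁶: z · z⁴ = z⁵

Answer: z⁵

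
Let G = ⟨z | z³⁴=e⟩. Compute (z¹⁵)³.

Compute successive powers of (z¹⁵), reducing at each step:
  (z¹⁵)²: (z¹⁵) · z¹⁵ = z³⁰
  (z¹⁵)³: (z³⁰) · z¹⁵ = z¹¹

Answer: z¹¹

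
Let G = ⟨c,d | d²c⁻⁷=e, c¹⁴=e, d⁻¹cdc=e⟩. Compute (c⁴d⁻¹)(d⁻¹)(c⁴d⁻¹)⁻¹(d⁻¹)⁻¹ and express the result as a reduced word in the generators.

[(c⁴d⁻¹), (d⁻¹)] = (c⁴d⁻¹)·(d⁻¹)·(c⁴d⁻¹)⁻¹·(d⁻¹)⁻¹.
  (c⁴d⁻¹) · (d⁻¹) = c¹¹
  (c¹¹) · (c⁴d) = cd
  (cd) · d = c⁸

Answer: c⁸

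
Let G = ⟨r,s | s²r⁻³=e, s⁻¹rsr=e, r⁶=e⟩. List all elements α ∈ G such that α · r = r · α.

⟨r⟩ ⊆ C_G(r) since powers of r commute with r; so |C_G(r)| ≥ |⟨r⟩| = 6.
By orbit–stabilizer, |C_G(r)| = |G| / |conj. class of r| = 12 / 2 = 6.
The 6 elements commuting with r are {e, r, r², r³, r⁴, r⁵}.

Answer: {e, r, r², r³, r⁴, r⁵}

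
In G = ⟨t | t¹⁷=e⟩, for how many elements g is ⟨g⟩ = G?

G is cyclic of order 17. An element generates G iff its order is 17, and a cyclic group of order 17 has exactly φ(17) = 16 such elements.

Answer: 16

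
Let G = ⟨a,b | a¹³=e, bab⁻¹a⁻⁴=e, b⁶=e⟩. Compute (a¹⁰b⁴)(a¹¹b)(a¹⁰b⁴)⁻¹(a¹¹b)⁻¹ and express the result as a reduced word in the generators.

[(a¹⁰b⁴), (a¹¹b)] = (a¹⁰b⁴)·(a¹¹b)·(a¹⁰b⁴)⁻¹·(a¹¹b)⁻¹.
  (a¹⁰b⁴) · (a¹¹b) = a⁵b⁵
  (a⁵b⁵) · (a⁹b²) = a⁴b
  (a⁴b) · (a⁷b⁵) = a⁶

Answer: a⁶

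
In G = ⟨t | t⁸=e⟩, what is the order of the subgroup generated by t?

|⟨t⟩| equals the order of t. Compute successive powers until reaching e:
  t¹ = t, t² = t², t³ = t³, t⁴ = t⁴, t⁵ = t⁵, t⁶ = t⁶, t⁷ = t⁷, t⁸ = e.
The smallest positive k with tᵏ = e is 8, so |⟨t⟩| = 8.

Answer: 8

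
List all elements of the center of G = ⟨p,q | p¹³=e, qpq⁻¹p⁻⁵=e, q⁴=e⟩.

An element z ∈ Z(G) iff z commutes with every generator.
For example e is central: e·p = p = p·e; e·q = q = q·e.
Whereas p ∉ Z(G) since p·q = pq ≠ p⁵q = q·p.
Checking each of the 52 elements this way gives Z(G) = {e}, of order 1.

Answer: {e}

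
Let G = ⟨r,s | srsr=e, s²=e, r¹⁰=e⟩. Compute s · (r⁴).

Compute s · (r⁴) by multiplying left to right and reducing via the relations at each step:
  s · r⁴ = r⁶s

Answer: r⁶s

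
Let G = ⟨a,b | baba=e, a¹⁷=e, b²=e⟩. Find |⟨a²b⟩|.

|⟨a²b⟩| equals the order of a²b. Compute successive powers until reaching e:
  (a²b)¹ = a²b, (a²b)² = e.
The smallest positive k with (a²b)ᵏ = e is 2, so |⟨a²b⟩| = 2.

Answer: 2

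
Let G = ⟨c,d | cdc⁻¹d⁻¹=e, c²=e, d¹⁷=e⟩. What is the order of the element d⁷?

Compute successive powers until reaching e:
  (d⁷)¹ = d⁷, (d⁷)² = d¹⁴, (d⁷)³ = d⁴, (d⁷)⁴ = d¹¹, (d⁷)⁵ = d, (d⁷)⁶ = d⁸, (d⁷)⁷ = d¹⁵, (d⁷)⁸ = d⁵, (d⁷)⁹ = d¹², (d⁷)¹⁰ = d², (d⁷)¹¹ = d⁹, (d⁷)¹² = d¹⁶, (d⁷)¹³ = d⁶, (d⁷)¹⁴ = d¹³, (d⁷)¹⁵ = d³, (d⁷)¹⁶ = d¹⁰, (d⁷)¹⁷ = e.
The smallest positive k with (d⁷)ᵏ = e is 17.

Answer: 17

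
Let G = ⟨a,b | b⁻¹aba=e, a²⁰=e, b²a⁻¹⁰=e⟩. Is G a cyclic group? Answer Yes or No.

Every cyclic group is abelian. But a·b = ab while b·a = a⁹b⁻¹, so a·b ≠ b·a and G is not abelian. Hence G is not cyclic.

Answer: No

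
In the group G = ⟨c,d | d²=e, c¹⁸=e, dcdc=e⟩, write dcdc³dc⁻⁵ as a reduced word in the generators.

Multiply left to right, reducing at each step:
  d · c = c¹⁷d
  (c¹⁷d) · d = c¹⁷
  (c¹⁷) · c³ = c²
  (c²) · d = c²d
  (c²d) · c⁻⁵ = c⁷d

Answer: c⁷d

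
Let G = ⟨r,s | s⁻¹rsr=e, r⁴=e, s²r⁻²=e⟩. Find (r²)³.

Compute successive powers of (r²), reducing at each step:
  (r²)²: (r²) · r² = e
  (r²)³: e · r² = r²

Answer: r²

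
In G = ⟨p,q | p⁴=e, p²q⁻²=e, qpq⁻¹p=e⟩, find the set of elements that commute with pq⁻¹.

⟨pq⁻¹⟩ ⊆ C_G(pq⁻¹) since powers of pq⁻¹ commute with pq⁻¹; so |C_G(pq⁻¹)| ≥ |⟨pq⁻¹⟩| = 4.
By orbit–stabilizer, |C_G(pq⁻¹)| = |G| / |conj. class of pq⁻¹| = 8 / 2 = 4.
The 4 elements commuting with pq⁻¹ are {e, p², pq⁻¹, pq}.

Answer: {e, p², pq⁻¹, pq}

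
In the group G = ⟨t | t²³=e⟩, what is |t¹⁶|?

Compute successive powers until reaching e:
  (t¹⁶)¹ = t¹⁶, (t¹⁶)² = t⁹, (t¹⁶)³ = t², (t¹⁶)⁴ = t¹⁸, (t¹⁶)⁵ = t¹¹, (t¹⁶)⁶ = t⁴, (t¹⁶)⁷ = t²⁰, (t¹⁶)⁸ = t¹³, (t¹⁶)⁹ = t⁶, (t¹⁶)¹⁰ = t²², (t¹⁶)¹¹ = t¹⁵, (t¹⁶)¹² = t⁸, (t¹⁶)¹³ = t, (t¹⁶)¹⁴ = t¹⁷, (t¹⁶)¹⁵ = t¹⁰, (t¹⁶)¹⁶ = t³, (t¹⁶)¹⁷ = t¹⁹, (t¹⁶)¹⁸ = t¹², (t¹⁶)¹⁹ = t⁵, (t¹⁶)²⁰ = t²¹, (t¹⁶)²¹ = t¹⁴, (t¹⁶)²² = t⁷, (t¹⁶)²³ = e.
The smallest positive k with (t¹⁶)ᵏ = e is 23.

Answer: 23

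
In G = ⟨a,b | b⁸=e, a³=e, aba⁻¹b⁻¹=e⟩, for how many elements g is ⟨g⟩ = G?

G is cyclic of order 24. An element generates G iff its order is 24, and a cyclic group of order 24 has exactly φ(24) = 8 such elements.

Answer: 8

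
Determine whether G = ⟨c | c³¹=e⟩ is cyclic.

|G| = 31. The element c has order 31 (its powers give 31 distinct elements), so ⟨c⟩ = G and G is cyclic.

Answer: Yes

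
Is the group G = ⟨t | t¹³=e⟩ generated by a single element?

|G| = 13. The element t has order 13 (its powers give 13 distinct elements), so ⟨t⟩ = G and G is cyclic.

Answer: Yes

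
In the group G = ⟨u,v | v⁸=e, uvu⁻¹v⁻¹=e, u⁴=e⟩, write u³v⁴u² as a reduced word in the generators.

Multiply left to right, reducing at each step:
  (u³) · v⁴ = u³v⁴
  (u³v⁴) · u² = uv⁴

Answer: uv⁴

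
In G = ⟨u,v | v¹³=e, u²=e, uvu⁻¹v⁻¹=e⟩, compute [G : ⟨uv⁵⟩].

First find ord(uv⁵) by computing successive powers:
  (uv⁵)¹ = uv⁵, (uv⁵)² = v¹⁰, (uv⁵)³ = uv², (uv⁵)⁴ = v⁷, (uv⁵)⁵ = uv¹², (uv⁵)⁶ = v⁴, (uv⁵)⁷ = uv⁹, (uv⁵)⁸ = v, (uv⁵)⁹ = uv⁶, (uv⁵)¹⁰ = v¹¹, (uv⁵)¹¹ = uv³, (uv⁵)¹² = v⁸, (uv⁵)¹³ = u, (uv⁵)¹⁴ = v⁵, (uv⁵)¹⁵ = uv¹⁰, (uv⁵)¹⁶ = v², (uv⁵)¹⁷ = uv⁷, (uv⁵)¹⁸ = v¹², (uv⁵)¹⁹ = uv⁴, (uv⁵)²⁰ = v⁹, (uv⁵)²¹ = uv, (uv⁵)²² = v⁶, (uv⁵)²³ = uv¹¹, (uv⁵)²⁴ = v³, (uv⁵)²⁵ = uv⁸, (uv⁵)²⁶ = e.
So |⟨uv⁵⟩| = ord(uv⁵) = 26. With |G| = 26, by Lagrange [G : ⟨uv⁵⟩] = 26/26 = 1.

Answer: 1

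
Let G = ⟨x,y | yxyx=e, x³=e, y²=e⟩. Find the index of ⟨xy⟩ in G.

First find ord(xy) by computing successive powers:
  (xy)¹ = xy, (xy)² = e.
So |⟨xy⟩| = ord(xy) = 2. With |G| = 6, by Lagrange [G : ⟨xy⟩] = 6/2 = 3.

Answer: 3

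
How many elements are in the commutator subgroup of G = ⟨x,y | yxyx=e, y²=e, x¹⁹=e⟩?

G' = [G, G] is generated by all commutators. The generator-pair commutators are: [x, y] = x².
The subgroup they normally generate is {e, x, x², x³, x⁴, x⁵, x⁶, x⁷, x⁸, x⁹, x¹⁰, x¹¹, x¹², x¹³, x¹⁴, x¹⁵, x¹⁶, x¹⁷, x¹⁸}, of order 19.
Check: |G/G'| = 38/19 = 2 is the order of the abelianisation.

Answer: 19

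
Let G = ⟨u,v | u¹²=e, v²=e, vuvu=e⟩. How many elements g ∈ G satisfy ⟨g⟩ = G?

⟨g⟩ = G would require ord(g) = |G| = 24, but the maximum element order in G is 12 < 24. So G is not cyclic and no single element generates it: the count is 0.

Answer: 0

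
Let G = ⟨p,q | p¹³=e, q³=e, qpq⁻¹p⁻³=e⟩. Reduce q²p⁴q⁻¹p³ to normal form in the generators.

Multiply left to right, reducing at each step:
  (q²) · p⁴ = p¹⁰q²
  (p¹⁰q²) · q⁻¹ = p¹⁰q
  (p¹⁰q) · p³ = p⁶q

Answer: p⁶q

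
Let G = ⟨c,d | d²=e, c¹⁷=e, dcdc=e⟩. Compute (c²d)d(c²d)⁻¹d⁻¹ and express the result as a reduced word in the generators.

[(c²d), d] = (c²d)·d·(c²d)⁻¹·d⁻¹.
  (c²d) · d = c²
  (c²) · (c²d) = c⁴d
  (c⁴d) · d = c⁴

Answer: c⁴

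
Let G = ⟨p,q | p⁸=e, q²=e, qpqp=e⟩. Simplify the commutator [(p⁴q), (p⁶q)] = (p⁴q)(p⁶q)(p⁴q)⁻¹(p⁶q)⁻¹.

[(p⁴q), (p⁶q)] = (p⁴q)·(p⁶q)·(p⁴q)⁻¹·(p⁶q)⁻¹.
  (p⁴q) · (p⁶q) = p⁶
  (p⁶) · (p⁴q) = p²q
  (p²q) · (p⁶q) = p⁴

Answer: p⁴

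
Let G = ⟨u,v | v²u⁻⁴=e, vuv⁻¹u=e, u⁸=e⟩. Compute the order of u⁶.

Compute successive powers until reaching e:
  (u⁶)¹ = u⁶, (u⁶)² = u⁴, (u⁶)³ = u², (u⁶)⁴ = e.
The smallest positive k with (u⁶)ᵏ = e is 4.

Answer: 4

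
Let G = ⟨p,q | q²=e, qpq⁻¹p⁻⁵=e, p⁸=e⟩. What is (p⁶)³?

Compute successive powers of (p⁶), reducing at each step:
  (p⁶)²: (p⁶) · p⁶ = p⁴
  (p⁶)³: (p⁴) · p⁶ = p²

Answer: p²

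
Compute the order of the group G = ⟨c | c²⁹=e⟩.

G is generated by a single element, so G is cyclic. The relator gives c²⁹ = e and no smaller power is forced to be e, so the 29 powers {c, e, c², c³, c⁴, c⁵, c⁶, c⁷, c⁸, c⁹, c²², c²³, c²¹, c²⁰, c²⁴, c²⁵, c²⁶, c²⁷, c²⁸, c¹², c¹³, c¹¹, c¹⁰, c¹⁴, c¹⁵, c¹⁶, c¹⁷, c¹⁸, c¹⁹} are distinct. Hence |G| = 29.

Answer: 29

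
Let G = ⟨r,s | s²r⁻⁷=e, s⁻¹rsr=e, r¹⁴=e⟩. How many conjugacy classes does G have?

The conjugacy classes (representative and size) are:
  [e] (size 1), [r¹³] (size 2), [r¹²] (size 2), [r¹¹] (size 2), [r⁴] (size 2), [r⁵] (size 2), [r⁸] (size 2), [r⁷] (size 1), [r⁵s⁻¹] (size 7), [r⁵s] (size 7).
Class equation: 1 + 2 + 2 + 2 + 2 + 2 + 2 + 1 + 7 + 7 = 28 = |G|. So G has 10 conjugacy classes.

Answer: 10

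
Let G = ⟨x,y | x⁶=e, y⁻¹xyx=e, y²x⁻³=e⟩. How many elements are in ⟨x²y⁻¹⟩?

|⟨x²y⁻¹⟩| equals the order of x²y⁻¹. Compute successive powers until reaching e:
  (x²y⁻¹)¹ = x²y⁻¹, (x²y⁻¹)² = x³, (x²y⁻¹)³ = x²y, (x²y⁻¹)⁴ = e.
The smallest positive k with (x²y⁻¹)ᵏ = e is 4, so |⟨x²y⁻¹⟩| = 4.

Answer: 4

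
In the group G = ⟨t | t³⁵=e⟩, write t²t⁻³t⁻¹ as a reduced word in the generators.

Multiply left to right, reducing at each step:
  (t²) · t⁻³ = t³⁴
  (t³⁴) · t⁻¹ = t³³

Answer: t³³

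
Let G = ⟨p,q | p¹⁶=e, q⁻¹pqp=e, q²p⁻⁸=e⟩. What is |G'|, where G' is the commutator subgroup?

G' = [G, G] is generated by all commutators. The generator-pair commutators are: [p, q] = p².
The subgroup they normally generate is {e, p², p⁴, p⁶, p⁸, p¹⁰, p¹², p¹⁴}, of order 8.
Check: |G/G'| = 32/8 = 4 is the order of the abelianisation.

Answer: 8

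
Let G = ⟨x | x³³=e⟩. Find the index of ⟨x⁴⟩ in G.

First find ord(x⁴) by computing successive powers:
  (x⁴)¹ = x⁴, (x⁴)² = x⁸, (x⁴)³ = x¹², (x⁴)⁴ = x¹⁶, (x⁴)⁵ = x²⁰, (x⁴)⁶ = x²⁴, (x⁴)⁷ = x²⁸, (x⁴)⁸ = x³², (x⁴)⁹ = x³, (x⁴)¹⁰ = x⁷, (x⁴)¹¹ = x¹¹, (x⁴)¹² = x¹⁵, (x⁴)¹³ = x¹⁹, (x⁴)¹⁴ = x²³, (x⁴)¹⁵ = x²⁷, (x⁴)¹⁶ = x³¹, (x⁴)¹⁷ = x², (x⁴)¹⁸ = x⁶, (x⁴)¹⁹ = x¹⁰, (x⁴)²⁰ = x¹⁴, (x⁴)²¹ = x¹⁸, (x⁴)²² = x²², (x⁴)²³ = x²⁶, (x⁴)²⁴ = x³⁰, (x⁴)²⁵ = x, (x⁴)²⁶ = x⁵, (x⁴)²⁷ = x⁹, (x⁴)²⁸ = x¹³, (x⁴)²⁹ = x¹⁷, (x⁴)³⁰ = x²¹, (x⁴)³¹ = x²⁵, (x⁴)³² = x²⁹, (x⁴)³³ = e.
So |⟨x⁴⟩| = ord(x⁴) = 33. With |G| = 33, by Lagrange [G : ⟨x⁴⟩] = 33/33 = 1.

Answer: 1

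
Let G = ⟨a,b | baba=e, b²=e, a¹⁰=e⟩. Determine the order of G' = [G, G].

G' = [G, G] is generated by all commutators. The generator-pair commutators are: [a, b] = a².
The subgroup they normally generate is {e, a², a⁴, a⁶, a⁸}, of order 5.
Check: |G/G'| = 20/5 = 4 is the order of the abelianisation.

Answer: 5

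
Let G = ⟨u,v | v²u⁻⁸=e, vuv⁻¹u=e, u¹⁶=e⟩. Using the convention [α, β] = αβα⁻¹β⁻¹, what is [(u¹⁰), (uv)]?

[(u¹⁰), (uv)] = (u¹⁰)·(uv)·(u¹⁰)⁻¹·(uv)⁻¹.
  (u¹⁰) · (uv) = u³v⁻¹
  (u³v⁻¹) · (u⁶) = u⁵v
  (u⁵v) · (uv⁻¹) = u⁴

Answer: u⁴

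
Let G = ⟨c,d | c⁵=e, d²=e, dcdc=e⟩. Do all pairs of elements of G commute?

c·d = cd but d·c = c⁴d, so c·d ≠ d·c and G is not abelian.

Answer: No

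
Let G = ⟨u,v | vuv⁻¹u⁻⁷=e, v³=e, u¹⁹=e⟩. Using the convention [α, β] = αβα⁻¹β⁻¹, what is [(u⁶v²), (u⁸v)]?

[(u⁶v²), (u⁸v)] = (u⁶v²)·(u⁸v)·(u⁶v²)⁻¹·(u⁸v)⁻¹.
  (u⁶v²) · (u⁸v) = u¹⁸
  (u¹⁸) · (u¹⁵v) = u¹⁴v
  (u¹⁴v) · (u⁷v²) = u⁶

Answer: u⁶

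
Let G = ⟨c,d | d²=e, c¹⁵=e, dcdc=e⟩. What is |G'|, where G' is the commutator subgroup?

G' = [G, G] is generated by all commutators. The generator-pair commutators are: [c, d] = c².
The subgroup they normally generate is {e, c, c², c³, c⁴, c⁵, c⁶, c⁷, c⁸, c⁹, c¹⁰, c¹¹, c¹², c¹³, c¹⁴}, of order 15.
Check: |G/G'| = 30/15 = 2 is the order of the abelianisation.

Answer: 15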